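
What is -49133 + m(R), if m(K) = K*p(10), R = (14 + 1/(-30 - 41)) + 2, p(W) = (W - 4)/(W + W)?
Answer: -6976205/142 ≈ -49128.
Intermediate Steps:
p(W) = (-4 + W)/(2*W) (p(W) = (-4 + W)/((2*W)) = (-4 + W)*(1/(2*W)) = (-4 + W)/(2*W))
R = 1135/71 (R = (14 + 1/(-71)) + 2 = (14 - 1/71) + 2 = 993/71 + 2 = 1135/71 ≈ 15.986)
m(K) = 3*K/10 (m(K) = K*((½)*(-4 + 10)/10) = K*((½)*(⅒)*6) = K*(3/10) = 3*K/10)
-49133 + m(R) = -49133 + (3/10)*(1135/71) = -49133 + 681/142 = -6976205/142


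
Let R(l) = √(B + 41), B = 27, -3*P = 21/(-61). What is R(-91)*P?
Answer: 14*√17/61 ≈ 0.94629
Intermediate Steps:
P = 7/61 (P = -7/(-61) = -7*(-1)/61 = -⅓*(-21/61) = 7/61 ≈ 0.11475)
R(l) = 2*√17 (R(l) = √(27 + 41) = √68 = 2*√17)
R(-91)*P = (2*√17)*(7/61) = 14*√17/61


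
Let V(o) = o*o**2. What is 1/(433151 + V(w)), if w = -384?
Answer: -1/56189953 ≈ -1.7797e-8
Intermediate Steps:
V(o) = o**3
1/(433151 + V(w)) = 1/(433151 + (-384)**3) = 1/(433151 - 56623104) = 1/(-56189953) = -1/56189953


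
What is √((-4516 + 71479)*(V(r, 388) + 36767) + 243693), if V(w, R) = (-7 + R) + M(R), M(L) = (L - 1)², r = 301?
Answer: 2*√3129191691 ≈ 1.1188e+5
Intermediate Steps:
M(L) = (-1 + L)²
V(w, R) = -7 + R + (-1 + R)² (V(w, R) = (-7 + R) + (-1 + R)² = -7 + R + (-1 + R)²)
√((-4516 + 71479)*(V(r, 388) + 36767) + 243693) = √((-4516 + 71479)*((-6 + 388² - 1*388) + 36767) + 243693) = √(66963*((-6 + 150544 - 388) + 36767) + 243693) = √(66963*(150150 + 36767) + 243693) = √(66963*186917 + 243693) = √(12516523071 + 243693) = √12516766764 = 2*√3129191691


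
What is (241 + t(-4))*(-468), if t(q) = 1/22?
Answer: -1240902/11 ≈ -1.1281e+5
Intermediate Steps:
t(q) = 1/22
(241 + t(-4))*(-468) = (241 + 1/22)*(-468) = (5303/22)*(-468) = -1240902/11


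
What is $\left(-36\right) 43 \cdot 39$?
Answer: $-60372$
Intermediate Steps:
$\left(-36\right) 43 \cdot 39 = \left(-1548\right) 39 = -60372$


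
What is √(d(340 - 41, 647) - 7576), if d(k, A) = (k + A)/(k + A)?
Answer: 5*I*√303 ≈ 87.034*I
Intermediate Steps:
d(k, A) = 1 (d(k, A) = (A + k)/(A + k) = 1)
√(d(340 - 41, 647) - 7576) = √(1 - 7576) = √(-7575) = 5*I*√303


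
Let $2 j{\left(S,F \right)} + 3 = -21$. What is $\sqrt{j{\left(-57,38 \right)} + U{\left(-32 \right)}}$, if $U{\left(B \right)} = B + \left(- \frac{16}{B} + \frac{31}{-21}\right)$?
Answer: $\frac{i \sqrt{79338}}{42} \approx 6.7064 i$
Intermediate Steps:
$U{\left(B \right)} = - \frac{31}{21} + B - \frac{16}{B}$ ($U{\left(B \right)} = B + \left(- \frac{16}{B} + 31 \left(- \frac{1}{21}\right)\right) = B - \left(\frac{31}{21} + \frac{16}{B}\right) = - \frac{31}{21} + B - \frac{16}{B}$)
$j{\left(S,F \right)} = -12$ ($j{\left(S,F \right)} = - \frac{3}{2} + \frac{1}{2} \left(-21\right) = - \frac{3}{2} - \frac{21}{2} = -12$)
$\sqrt{j{\left(-57,38 \right)} + U{\left(-32 \right)}} = \sqrt{-12 - \left(\frac{703}{21} - \frac{1}{2}\right)} = \sqrt{-12 - \frac{1385}{42}} = \sqrt{- \frac{1889}{42}} = \frac{i \sqrt{79338}}{42}$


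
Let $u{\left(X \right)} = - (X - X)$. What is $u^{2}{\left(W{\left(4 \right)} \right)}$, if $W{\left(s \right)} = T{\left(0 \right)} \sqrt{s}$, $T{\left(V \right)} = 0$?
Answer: $0$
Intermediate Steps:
$W{\left(s \right)} = 0$ ($W{\left(s \right)} = 0 \sqrt{s} = 0$)
$u{\left(X \right)} = 0$ ($u{\left(X \right)} = \left(-1\right) 0 = 0$)
$u^{2}{\left(W{\left(4 \right)} \right)} = 0^{2} = 0$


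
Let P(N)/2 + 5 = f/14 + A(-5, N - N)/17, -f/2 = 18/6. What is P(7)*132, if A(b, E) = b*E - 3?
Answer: -176088/119 ≈ -1479.7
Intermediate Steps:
A(b, E) = -3 + E*b (A(b, E) = E*b - 3 = -3 + E*b)
f = -6 (f = -36/6 = -2*3 = -6)
P(N) = -1334/119 (P(N) = -10 + 2*(-6/14 + (-3 + (N - N)*(-5))/17) = -10 + 2*(-6*1/14 + (-3 + 0*(-5))*(1/17)) = -10 + 2*(-3/7 + (-3 + 0)*(1/17)) = -10 + 2*(-3/7 - 3*1/17) = -10 + 2*(-3/7 - 3/17) = -10 + 2*(-72/119) = -10 - 144/119 = -1334/119)
P(7)*132 = -1334/119*132 = -176088/119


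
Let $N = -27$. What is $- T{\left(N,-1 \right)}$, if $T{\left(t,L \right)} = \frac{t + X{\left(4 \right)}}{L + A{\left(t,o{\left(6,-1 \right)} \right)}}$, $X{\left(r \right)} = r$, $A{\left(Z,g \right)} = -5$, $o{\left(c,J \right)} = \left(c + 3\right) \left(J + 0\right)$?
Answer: $- \frac{23}{6} \approx -3.8333$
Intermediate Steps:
$o{\left(c,J \right)} = J \left(3 + c\right)$ ($o{\left(c,J \right)} = \left(3 + c\right) J = J \left(3 + c\right)$)
$T{\left(t,L \right)} = \frac{4 + t}{-5 + L}$ ($T{\left(t,L \right)} = \frac{t + 4}{L - 5} = \frac{4 + t}{-5 + L}$)
$- T{\left(N,-1 \right)} = - \frac{4 - 27}{-5 - 1} = - \frac{-23}{-6} = - \frac{\left(-1\right) \left(-23\right)}{6} = \left(-1\right) \frac{23}{6} = - \frac{23}{6}$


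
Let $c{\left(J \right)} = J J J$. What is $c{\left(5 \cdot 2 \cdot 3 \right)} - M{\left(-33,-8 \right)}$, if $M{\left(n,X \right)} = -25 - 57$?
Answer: $27082$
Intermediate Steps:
$M{\left(n,X \right)} = -82$ ($M{\left(n,X \right)} = -25 - 57 = -82$)
$c{\left(J \right)} = J^{3}$ ($c{\left(J \right)} = J^{2} J = J^{3}$)
$c{\left(5 \cdot 2 \cdot 3 \right)} - M{\left(-33,-8 \right)} = \left(5 \cdot 2 \cdot 3\right)^{3} - -82 = \left(10 \cdot 3\right)^{3} + 82 = 30^{3} + 82 = 27000 + 82 = 27082$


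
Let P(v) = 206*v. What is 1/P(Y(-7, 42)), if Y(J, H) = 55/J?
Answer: -7/11330 ≈ -0.00061783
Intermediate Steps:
1/P(Y(-7, 42)) = 1/(206*(55/(-7))) = 1/(206*(55*(-⅐))) = 1/(206*(-55/7)) = 1/(-11330/7) = -7/11330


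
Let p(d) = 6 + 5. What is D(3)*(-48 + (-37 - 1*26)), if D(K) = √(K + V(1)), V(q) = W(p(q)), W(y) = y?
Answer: -111*√14 ≈ -415.32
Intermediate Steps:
p(d) = 11
V(q) = 11
D(K) = √(11 + K) (D(K) = √(K + 11) = √(11 + K))
D(3)*(-48 + (-37 - 1*26)) = √(11 + 3)*(-48 + (-37 - 1*26)) = √14*(-48 + (-37 - 26)) = √14*(-48 - 63) = √14*(-111) = -111*√14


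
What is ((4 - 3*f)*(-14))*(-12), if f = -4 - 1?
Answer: 3192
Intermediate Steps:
f = -5
((4 - 3*f)*(-14))*(-12) = ((4 - 3*(-5))*(-14))*(-12) = ((4 + 15)*(-14))*(-12) = (19*(-14))*(-12) = -266*(-12) = 3192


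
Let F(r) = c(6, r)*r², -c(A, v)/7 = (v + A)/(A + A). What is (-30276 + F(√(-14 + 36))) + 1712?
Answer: -28641 - 77*√22/6 ≈ -28701.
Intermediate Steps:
c(A, v) = -7*(A + v)/(2*A) (c(A, v) = -7*(v + A)/(A + A) = -7*(A + v)/(2*A))
F(r) = r²*(-7/2 - 7*r/12) (F(r) = ((7/2)*(-1*6 - r)/6)*r² = ((7/2)*(⅙)*(-6 - r))*r² = (-7/2 - 7*r/12)*r² = r²*(-7/2 - 7*r/12))
(-30276 + F(√(-14 + 36))) + 1712 = (-30276 + 7*(√(-14 + 36))²*(-6 - √(-14 + 36))/12) + 1712 = (-30276 + 7*(√22)²*(-6 - √22)/12) + 1712 = (-30276 + (7/12)*22*(-6 - √22)) + 1712 = (-30276 + (-77 - 77*√22/6)) + 1712 = (-30353 - 77*√22/6) + 1712 = -28641 - 77*√22/6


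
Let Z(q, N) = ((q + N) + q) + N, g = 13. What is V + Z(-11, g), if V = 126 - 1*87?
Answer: 43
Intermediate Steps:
Z(q, N) = 2*N + 2*q (Z(q, N) = ((N + q) + q) + N = (N + 2*q) + N = 2*N + 2*q)
V = 39 (V = 126 - 87 = 39)
V + Z(-11, g) = 39 + (2*13 + 2*(-11)) = 39 + (26 - 22) = 39 + 4 = 43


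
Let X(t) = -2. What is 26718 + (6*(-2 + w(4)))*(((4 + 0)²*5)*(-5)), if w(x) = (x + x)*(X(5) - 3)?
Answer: 127518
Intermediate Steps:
w(x) = -10*x (w(x) = (x + x)*(-2 - 3) = (2*x)*(-5) = -10*x)
26718 + (6*(-2 + w(4)))*(((4 + 0)²*5)*(-5)) = 26718 + (6*(-2 - 10*4))*(((4 + 0)²*5)*(-5)) = 26718 + (6*(-2 - 40))*((4²*5)*(-5)) = 26718 + (6*(-42))*((16*5)*(-5)) = 26718 - 20160*(-5) = 26718 - 252*(-400) = 26718 + 100800 = 127518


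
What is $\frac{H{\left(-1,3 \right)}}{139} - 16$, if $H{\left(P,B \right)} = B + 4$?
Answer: $- \frac{2217}{139} \approx -15.95$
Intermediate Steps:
$H{\left(P,B \right)} = 4 + B$
$\frac{H{\left(-1,3 \right)}}{139} - 16 = \frac{4 + 3}{139} - 16 = 7 \cdot \frac{1}{139} - 16 = \frac{7}{139} - 16 = - \frac{2217}{139}$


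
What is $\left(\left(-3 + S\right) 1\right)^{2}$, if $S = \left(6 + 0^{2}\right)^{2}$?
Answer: $1089$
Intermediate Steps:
$S = 36$ ($S = \left(6 + 0\right)^{2} = 6^{2} = 36$)
$\left(\left(-3 + S\right) 1\right)^{2} = \left(\left(-3 + 36\right) 1\right)^{2} = \left(33 \cdot 1\right)^{2} = 33^{2} = 1089$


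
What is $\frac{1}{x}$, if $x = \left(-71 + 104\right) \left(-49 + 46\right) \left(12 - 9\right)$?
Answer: $- \frac{1}{297} \approx -0.003367$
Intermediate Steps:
$x = -297$ ($x = 33 \left(\left(-3\right) 3\right) = 33 \left(-9\right) = -297$)
$\frac{1}{x} = \frac{1}{-297} = - \frac{1}{297}$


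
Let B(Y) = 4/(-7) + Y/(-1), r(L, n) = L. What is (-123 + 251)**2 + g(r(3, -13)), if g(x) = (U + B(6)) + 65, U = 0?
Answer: 115097/7 ≈ 16442.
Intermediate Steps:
B(Y) = -4/7 - Y (B(Y) = 4*(-1/7) + Y*(-1) = -4/7 - Y)
g(x) = 409/7 (g(x) = (0 + (-4/7 - 1*6)) + 65 = (0 + (-4/7 - 6)) + 65 = (0 - 46/7) + 65 = -46/7 + 65 = 409/7)
(-123 + 251)**2 + g(r(3, -13)) = (-123 + 251)**2 + 409/7 = 128**2 + 409/7 = 16384 + 409/7 = 115097/7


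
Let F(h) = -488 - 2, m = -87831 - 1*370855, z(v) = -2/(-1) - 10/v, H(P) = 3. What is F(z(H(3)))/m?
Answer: 245/229343 ≈ 0.0010683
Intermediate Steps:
z(v) = 2 - 10/v (z(v) = -2*(-1) - 10/v = 2 - 10/v)
m = -458686 (m = -87831 - 370855 = -458686)
F(h) = -490
F(z(H(3)))/m = -490/(-458686) = -490*(-1/458686) = 245/229343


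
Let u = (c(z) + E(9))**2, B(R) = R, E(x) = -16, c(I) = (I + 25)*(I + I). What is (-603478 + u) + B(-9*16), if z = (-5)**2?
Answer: 5566634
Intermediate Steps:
z = 25
c(I) = 2*I*(25 + I) (c(I) = (25 + I)*(2*I) = 2*I*(25 + I))
u = 6170256 (u = (2*25*(25 + 25) - 16)**2 = (2*25*50 - 16)**2 = (2500 - 16)**2 = 2484**2 = 6170256)
(-603478 + u) + B(-9*16) = (-603478 + 6170256) - 9*16 = 5566778 - 144 = 5566634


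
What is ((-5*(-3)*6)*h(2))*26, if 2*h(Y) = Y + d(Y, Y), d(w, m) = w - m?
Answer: 2340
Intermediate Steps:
h(Y) = Y/2 (h(Y) = (Y + (Y - Y))/2 = (Y + 0)/2 = Y/2)
((-5*(-3)*6)*h(2))*26 = ((-5*(-3)*6)*((½)*2))*26 = ((15*6)*1)*26 = (90*1)*26 = 90*26 = 2340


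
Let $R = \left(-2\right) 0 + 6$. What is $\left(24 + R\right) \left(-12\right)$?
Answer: $-360$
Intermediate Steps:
$R = 6$ ($R = 0 + 6 = 6$)
$\left(24 + R\right) \left(-12\right) = \left(24 + 6\right) \left(-12\right) = 30 \left(-12\right) = -360$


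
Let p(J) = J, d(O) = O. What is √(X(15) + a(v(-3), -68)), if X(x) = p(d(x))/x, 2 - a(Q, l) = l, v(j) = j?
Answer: √71 ≈ 8.4261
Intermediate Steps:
a(Q, l) = 2 - l
X(x) = 1 (X(x) = x/x = 1)
√(X(15) + a(v(-3), -68)) = √(1 + (2 - 1*(-68))) = √(1 + (2 + 68)) = √(1 + 70) = √71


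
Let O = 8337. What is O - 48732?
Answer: -40395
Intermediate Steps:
O - 48732 = 8337 - 48732 = -40395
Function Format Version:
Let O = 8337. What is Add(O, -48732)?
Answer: -40395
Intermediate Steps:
Add(O, -48732) = Add(8337, -48732) = -40395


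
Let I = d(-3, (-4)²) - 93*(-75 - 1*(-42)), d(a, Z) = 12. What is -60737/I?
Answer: -60737/3081 ≈ -19.713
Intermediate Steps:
I = 3081 (I = 12 - 93*(-75 - 1*(-42)) = 12 - 93*(-75 + 42) = 12 - 93*(-33) = 12 + 3069 = 3081)
-60737/I = -60737/3081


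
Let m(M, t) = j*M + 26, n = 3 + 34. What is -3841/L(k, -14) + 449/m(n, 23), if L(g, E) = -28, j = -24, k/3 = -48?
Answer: 1649185/12068 ≈ 136.66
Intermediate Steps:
k = -144 (k = 3*(-48) = -144)
n = 37
m(M, t) = 26 - 24*M (m(M, t) = -24*M + 26 = 26 - 24*M)
-3841/L(k, -14) + 449/m(n, 23) = -3841/(-28) + 449/(26 - 24*37) = -3841*(-1/28) + 449/(26 - 888) = 3841/28 + 449/(-862) = 3841/28 + 449*(-1/862) = 3841/28 - 449/862 = 1649185/12068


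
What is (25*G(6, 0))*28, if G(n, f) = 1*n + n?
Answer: 8400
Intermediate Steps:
G(n, f) = 2*n (G(n, f) = n + n = 2*n)
(25*G(6, 0))*28 = (25*(2*6))*28 = (25*12)*28 = 300*28 = 8400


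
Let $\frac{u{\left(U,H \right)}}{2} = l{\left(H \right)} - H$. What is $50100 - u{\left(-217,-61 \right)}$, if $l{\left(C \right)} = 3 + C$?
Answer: $50094$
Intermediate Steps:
$u{\left(U,H \right)} = 6$ ($u{\left(U,H \right)} = 2 \left(\left(3 + H\right) - H\right) = 2 \cdot 3 = 6$)
$50100 - u{\left(-217,-61 \right)} = 50100 - 6 = 50094$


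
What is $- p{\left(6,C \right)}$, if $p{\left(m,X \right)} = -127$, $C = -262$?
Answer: $127$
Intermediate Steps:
$- p{\left(6,C \right)} = \left(-1\right) \left(-127\right) = 127$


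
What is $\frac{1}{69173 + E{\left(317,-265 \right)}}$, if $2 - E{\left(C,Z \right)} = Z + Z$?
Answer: $\frac{1}{69705} \approx 1.4346 \cdot 10^{-5}$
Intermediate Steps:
$E{\left(C,Z \right)} = 2 - 2 Z$ ($E{\left(C,Z \right)} = 2 - \left(Z + Z\right) = 2 - 2 Z$)
$\frac{1}{69173 + E{\left(317,-265 \right)}} = \frac{1}{69173 + \left(2 - -530\right)} = \frac{1}{69173 + \left(2 + 530\right)} = \frac{1}{69173 + 532} = \frac{1}{69705}$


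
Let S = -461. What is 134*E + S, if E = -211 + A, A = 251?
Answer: 4899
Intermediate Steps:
E = 40 (E = -211 + 251 = 40)
134*E + S = 134*40 - 461 = 5360 - 461 = 4899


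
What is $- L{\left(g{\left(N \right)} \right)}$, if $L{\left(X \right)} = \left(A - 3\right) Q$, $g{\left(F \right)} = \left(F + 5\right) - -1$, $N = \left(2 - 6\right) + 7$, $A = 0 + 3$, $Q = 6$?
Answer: $0$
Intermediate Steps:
$A = 3$
$N = 3$ ($N = -4 + 7 = 3$)
$g{\left(F \right)} = 6 + F$ ($g{\left(F \right)} = \left(5 + F\right) + 1 = 6 + F$)
$L{\left(X \right)} = 0$ ($L{\left(X \right)} = \left(3 - 3\right) 6 = 0 \cdot 6 = 0$)
$- L{\left(g{\left(N \right)} \right)} = \left(-1\right) 0 = 0$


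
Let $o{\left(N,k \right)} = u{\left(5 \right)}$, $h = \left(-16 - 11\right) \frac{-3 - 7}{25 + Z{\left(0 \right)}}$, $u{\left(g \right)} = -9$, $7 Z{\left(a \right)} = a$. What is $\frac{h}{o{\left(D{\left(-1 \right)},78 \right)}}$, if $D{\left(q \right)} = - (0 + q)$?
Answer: $- \frac{6}{5} \approx -1.2$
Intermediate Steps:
$Z{\left(a \right)} = \frac{a}{7}$
$D{\left(q \right)} = - q$
$h = \frac{54}{5}$ ($h = \left(-16 - 11\right) \frac{-3 - 7}{25 + \frac{1}{7} \cdot 0} = - 27 \left(- \frac{10}{25 + 0}\right) = - 27 \left(- \frac{10}{25}\right) = - 27 \left(\left(-10\right) \frac{1}{25}\right) = \left(-27\right) \left(- \frac{2}{5}\right) = \frac{54}{5} \approx 10.8$)
$o{\left(N,k \right)} = -9$
$\frac{h}{o{\left(D{\left(-1 \right)},78 \right)}} = \frac{54}{5 \left(-9\right)} = \frac{54}{5} \left(- \frac{1}{9}\right) = - \frac{6}{5}$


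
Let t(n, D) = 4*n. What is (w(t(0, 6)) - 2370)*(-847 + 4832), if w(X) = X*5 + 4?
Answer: -9428510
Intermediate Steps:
w(X) = 4 + 5*X (w(X) = 5*X + 4 = 4 + 5*X)
(w(t(0, 6)) - 2370)*(-847 + 4832) = ((4 + 5*(4*0)) - 2370)*(-847 + 4832) = ((4 + 5*0) - 2370)*3985 = ((4 + 0) - 2370)*3985 = (4 - 2370)*3985 = -2366*3985 = -9428510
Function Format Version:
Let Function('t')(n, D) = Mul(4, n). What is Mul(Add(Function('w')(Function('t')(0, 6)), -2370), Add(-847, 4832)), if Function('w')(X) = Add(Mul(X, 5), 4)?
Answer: -9428510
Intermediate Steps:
Function('w')(X) = Add(4, Mul(5, X)) (Function('w')(X) = Add(Mul(5, X), 4) = Add(4, Mul(5, X)))
Mul(Add(Function('w')(Function('t')(0, 6)), -2370), Add(-847, 4832)) = Mul(Add(Add(4, Mul(5, Mul(4, 0))), -2370), Add(-847, 4832)) = Mul(Add(Add(4, Mul(5, 0)), -2370), 3985) = Mul(Add(Add(4, 0), -2370), 3985) = Mul(Add(4, -2370), 3985) = Mul(-2366, 3985) = -9428510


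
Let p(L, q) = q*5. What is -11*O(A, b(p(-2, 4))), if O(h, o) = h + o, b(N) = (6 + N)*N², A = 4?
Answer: -114444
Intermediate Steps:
p(L, q) = 5*q
b(N) = N²*(6 + N)
-11*O(A, b(p(-2, 4))) = -11*(4 + (5*4)²*(6 + 5*4)) = -11*(4 + 20²*(6 + 20)) = -11*(4 + 400*26) = -11*(4 + 10400) = -11*10404 = -114444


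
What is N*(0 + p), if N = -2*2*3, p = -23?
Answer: 276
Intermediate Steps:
N = -12 (N = -4*3 = -12)
N*(0 + p) = -12*(0 - 23) = -12*(-23) = 276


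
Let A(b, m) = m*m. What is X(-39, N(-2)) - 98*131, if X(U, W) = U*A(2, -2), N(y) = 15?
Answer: -12994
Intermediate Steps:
A(b, m) = m²
X(U, W) = 4*U (X(U, W) = U*(-2)² = U*4 = 4*U)
X(-39, N(-2)) - 98*131 = 4*(-39) - 98*131 = -156 - 1*12838 = -156 - 12838 = -12994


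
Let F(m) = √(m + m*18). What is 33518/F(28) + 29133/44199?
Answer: 1079/1637 + 16759*√133/133 ≈ 1453.8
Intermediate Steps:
F(m) = √19*√m (F(m) = √(m + 18*m) = √(19*m) = √19*√m)
33518/F(28) + 29133/44199 = 33518/((√19*√28)) + 29133/44199 = 33518/((√19*(2*√7))) + 29133*(1/44199) = 33518/((2*√133)) + 1079/1637 = 33518*(√133/266) + 1079/1637 = 16759*√133/133 + 1079/1637 = 1079/1637 + 16759*√133/133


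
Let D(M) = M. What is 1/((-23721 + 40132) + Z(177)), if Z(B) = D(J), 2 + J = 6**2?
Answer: 1/16445 ≈ 6.0809e-5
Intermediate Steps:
J = 34 (J = -2 + 6**2 = -2 + 36 = 34)
Z(B) = 34
1/((-23721 + 40132) + Z(177)) = 1/((-23721 + 40132) + 34) = 1/(16411 + 34) = 1/16445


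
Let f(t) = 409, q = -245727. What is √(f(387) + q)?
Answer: I*√245318 ≈ 495.3*I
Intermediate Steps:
√(f(387) + q) = √(409 - 245727) = √(-245318) = I*√245318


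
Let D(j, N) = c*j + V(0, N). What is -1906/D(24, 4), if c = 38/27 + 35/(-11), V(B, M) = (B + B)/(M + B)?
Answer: 94347/2108 ≈ 44.757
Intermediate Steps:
V(B, M) = 2*B/(B + M) (V(B, M) = (2*B)/(B + M) = 2*B/(B + M))
c = -527/297 (c = 38*(1/27) + 35*(-1/11) = 38/27 - 35/11 = -527/297 ≈ -1.7744)
D(j, N) = -527*j/297 (D(j, N) = -527*j/297 + 2*0/(0 + N) = -527*j/297 + 2*0/N = -527*j/297 + 0 = -527*j/297)
-1906/D(24, 4) = -1906/((-527/297*24)) = -1906/(-4216/99) = -1906*(-99/4216) = 94347/2108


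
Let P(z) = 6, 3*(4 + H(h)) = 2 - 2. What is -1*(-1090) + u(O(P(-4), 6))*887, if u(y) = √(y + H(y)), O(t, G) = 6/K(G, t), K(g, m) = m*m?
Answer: 1090 + 887*I*√138/6 ≈ 1090.0 + 1736.6*I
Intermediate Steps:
K(g, m) = m²
H(h) = -4 (H(h) = -4 + (2 - 2)/3 = -4 + (⅓)*0 = -4 + 0 = -4)
O(t, G) = 6/t² (O(t, G) = 6/(t²) = 6/t²)
u(y) = √(-4 + y) (u(y) = √(y - 4) = √(-4 + y))
-1*(-1090) + u(O(P(-4), 6))*887 = -1*(-1090) + √(-4 + 6/6²)*887 = 1090 + √(-4 + 6*(1/36))*887 = 1090 + √(-4 + ⅙)*887 = 1090 + √(-23/6)*887 = 1090 + (I*√138/6)*887 = 1090 + 887*I*√138/6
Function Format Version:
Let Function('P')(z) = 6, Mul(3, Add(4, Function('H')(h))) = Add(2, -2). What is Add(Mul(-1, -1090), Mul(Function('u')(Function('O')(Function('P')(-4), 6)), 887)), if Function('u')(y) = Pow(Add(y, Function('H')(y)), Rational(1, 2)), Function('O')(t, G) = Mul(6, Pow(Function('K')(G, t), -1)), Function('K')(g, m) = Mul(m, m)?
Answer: Add(1090, Mul(Rational(887, 6), I, Pow(138, Rational(1, 2)))) ≈ Add(1090.0, Mul(1736.6, I))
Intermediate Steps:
Function('K')(g, m) = Pow(m, 2)
Function('H')(h) = -4 (Function('H')(h) = Add(-4, Mul(Rational(1, 3), Add(2, -2))) = Add(-4, Mul(Rational(1, 3), 0)) = Add(-4, 0) = -4)
Function('O')(t, G) = Mul(6, Pow(t, -2)) (Function('O')(t, G) = Mul(6, Pow(Pow(t, 2), -1)) = Mul(6, Pow(t, -2)))
Function('u')(y) = Pow(Add(-4, y), Rational(1, 2)) (Function('u')(y) = Pow(Add(y, -4), Rational(1, 2)) = Pow(Add(-4, y), Rational(1, 2)))
Add(Mul(-1, -1090), Mul(Function('u')(Function('O')(Function('P')(-4), 6)), 887)) = Add(Mul(-1, -1090), Mul(Pow(Add(-4, Mul(6, Pow(6, -2))), Rational(1, 2)), 887)) = Add(1090, Mul(Pow(Add(-4, Mul(6, Rational(1, 36))), Rational(1, 2)), 887)) = Add(1090, Mul(Pow(Add(-4, Rational(1, 6)), Rational(1, 2)), 887)) = Add(1090, Mul(Pow(Rational(-23, 6), Rational(1, 2)), 887)) = Add(1090, Mul(Mul(Rational(1, 6), I, Pow(138, Rational(1, 2))), 887)) = Add(1090, Mul(Rational(887, 6), I, Pow(138, Rational(1, 2))))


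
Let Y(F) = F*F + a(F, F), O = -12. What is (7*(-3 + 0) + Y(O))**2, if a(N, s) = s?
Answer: 12321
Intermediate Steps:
Y(F) = F + F**2 (Y(F) = F*F + F = F**2 + F = F + F**2)
(7*(-3 + 0) + Y(O))**2 = (7*(-3 + 0) - 12*(1 - 12))**2 = (7*(-3) - 12*(-11))**2 = (-21 + 132)**2 = 111**2 = 12321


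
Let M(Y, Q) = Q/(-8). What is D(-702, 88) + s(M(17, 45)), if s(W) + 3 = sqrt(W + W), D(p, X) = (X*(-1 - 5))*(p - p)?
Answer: -3 + 3*I*sqrt(5)/2 ≈ -3.0 + 3.3541*I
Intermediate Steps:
D(p, X) = 0 (D(p, X) = (X*(-6))*0 = -6*X*0 = 0)
M(Y, Q) = -Q/8 (M(Y, Q) = Q*(-1/8) = -Q/8)
s(W) = -3 + sqrt(2)*sqrt(W) (s(W) = -3 + sqrt(W + W) = -3 + sqrt(2*W) = -3 + sqrt(2)*sqrt(W))
D(-702, 88) + s(M(17, 45)) = 0 + (-3 + sqrt(2)*sqrt(-1/8*45)) = 0 + (-3 + sqrt(2)*sqrt(-45/8)) = 0 + (-3 + sqrt(2)*(3*I*sqrt(10)/4)) = 0 + (-3 + 3*I*sqrt(5)/2) = -3 + 3*I*sqrt(5)/2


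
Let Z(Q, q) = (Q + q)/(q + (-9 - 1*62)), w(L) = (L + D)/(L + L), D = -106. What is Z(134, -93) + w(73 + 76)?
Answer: -63/596 ≈ -0.10570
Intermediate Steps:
w(L) = (-106 + L)/(2*L) (w(L) = (L - 106)/(L + L) = (-106 + L)/((2*L)) = (-106 + L)*(1/(2*L)) = (-106 + L)/(2*L))
Z(Q, q) = (Q + q)/(-71 + q) (Z(Q, q) = (Q + q)/(q + (-9 - 62)) = (Q + q)/(q - 71) = (Q + q)/(-71 + q))
Z(134, -93) + w(73 + 76) = (134 - 93)/(-71 - 93) + (-106 + (73 + 76))/(2*(73 + 76)) = 41/(-164) + (½)*(-106 + 149)/149 = -1/164*41 + (½)*(1/149)*43 = -¼ + 43/298 = -63/596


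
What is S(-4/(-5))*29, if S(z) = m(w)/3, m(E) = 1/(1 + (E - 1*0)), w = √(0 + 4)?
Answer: 29/9 ≈ 3.2222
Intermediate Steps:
w = 2 (w = √4 = 2)
m(E) = 1/(1 + E) (m(E) = 1/(1 + (E + 0)) = 1/(1 + E))
S(z) = ⅑ (S(z) = 1/((1 + 2)*3) = (⅓)/3 = (⅓)*(⅓) = ⅑)
S(-4/(-5))*29 = (⅑)*29 = 29/9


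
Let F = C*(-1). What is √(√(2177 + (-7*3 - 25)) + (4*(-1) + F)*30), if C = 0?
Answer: √(-120 + √2131) ≈ 8.5929*I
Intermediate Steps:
F = 0 (F = 0*(-1) = 0)
√(√(2177 + (-7*3 - 25)) + (4*(-1) + F)*30) = √(√(2177 + (-7*3 - 25)) + (4*(-1) + 0)*30) = √(√(2177 + (-21 - 25)) + (-4 + 0)*30) = √(√(2177 - 46) - 4*30) = √(√2131 - 120) = √(-120 + √2131)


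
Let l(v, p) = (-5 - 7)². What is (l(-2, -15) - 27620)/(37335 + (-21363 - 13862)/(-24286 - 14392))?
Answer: -1062716728/1444078355 ≈ -0.73591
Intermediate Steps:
l(v, p) = 144 (l(v, p) = (-12)² = 144)
(l(-2, -15) - 27620)/(37335 + (-21363 - 13862)/(-24286 - 14392)) = (144 - 27620)/(37335 + (-21363 - 13862)/(-24286 - 14392)) = -27476/(37335 - 35225/(-38678)) = -27476/(37335 - 35225*(-1/38678)) = -27476/(37335 + 35225/38678) = -27476/1444078355/38678 = -27476*38678/1444078355 = -1062716728/1444078355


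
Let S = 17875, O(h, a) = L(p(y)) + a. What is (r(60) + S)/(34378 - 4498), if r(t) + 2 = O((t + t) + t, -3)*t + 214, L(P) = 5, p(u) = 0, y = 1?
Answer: 2023/3320 ≈ 0.60934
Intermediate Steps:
O(h, a) = 5 + a
r(t) = 212 + 2*t (r(t) = -2 + ((5 - 3)*t + 214) = -2 + (2*t + 214) = -2 + (214 + 2*t) = 212 + 2*t)
(r(60) + S)/(34378 - 4498) = ((212 + 2*60) + 17875)/(34378 - 4498) = ((212 + 120) + 17875)/29880 = (332 + 17875)*(1/29880) = 18207*(1/29880) = 2023/3320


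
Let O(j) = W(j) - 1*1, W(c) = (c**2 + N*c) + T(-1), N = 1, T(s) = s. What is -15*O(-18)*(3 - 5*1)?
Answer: 9120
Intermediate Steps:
W(c) = -1 + c + c**2 (W(c) = (c**2 + 1*c) - 1 = (c**2 + c) - 1 = (c + c**2) - 1 = -1 + c + c**2)
O(j) = -2 + j + j**2 (O(j) = (-1 + j + j**2) - 1*1 = (-1 + j + j**2) - 1 = -2 + j + j**2)
-15*O(-18)*(3 - 5*1) = -15*(-2 - 18 + (-18)**2)*(3 - 5*1) = -15*(-2 - 18 + 324)*(3 - 5) = -4560*(-2) = -15*(-608) = 9120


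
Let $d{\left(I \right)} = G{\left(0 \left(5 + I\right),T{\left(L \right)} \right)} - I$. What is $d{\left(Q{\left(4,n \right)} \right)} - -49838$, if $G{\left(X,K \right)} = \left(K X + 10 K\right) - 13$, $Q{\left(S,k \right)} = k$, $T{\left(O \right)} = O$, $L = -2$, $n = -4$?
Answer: $49809$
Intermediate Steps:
$G{\left(X,K \right)} = -13 + 10 K + K X$ ($G{\left(X,K \right)} = \left(10 K + K X\right) - 13 = -13 + 10 K + K X$)
$d{\left(I \right)} = -33 - I$ ($d{\left(I \right)} = \left(-13 + 10 \left(-2\right) - 2 \cdot 0 \left(5 + I\right)\right) - I = \left(-13 - 20 - 0\right) - I = \left(-13 - 20 + 0\right) - I = -33 - I$)
$d{\left(Q{\left(4,n \right)} \right)} - -49838 = \left(-33 - -4\right) - -49838 = \left(-33 + 4\right) + 49838 = -29 + 49838 = 49809$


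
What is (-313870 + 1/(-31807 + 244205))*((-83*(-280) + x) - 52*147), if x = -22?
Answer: -519123160336833/106199 ≈ -4.8882e+9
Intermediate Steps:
(-313870 + 1/(-31807 + 244205))*((-83*(-280) + x) - 52*147) = (-313870 + 1/(-31807 + 244205))*((-83*(-280) - 22) - 52*147) = (-313870 + 1/212398)*((23240 - 22) - 7644) = (-313870 + 1/212398)*(23218 - 7644) = -66665360259/212398*15574 = -519123160336833/106199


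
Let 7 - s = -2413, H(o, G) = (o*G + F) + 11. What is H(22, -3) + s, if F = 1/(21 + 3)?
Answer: 56761/24 ≈ 2365.0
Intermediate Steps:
F = 1/24 ≈ 0.041667
H(o, G) = 265/24 + G*o (H(o, G) = (o*G + 1/24) + 11 = (G*o + 1/24) + 11 = (1/24 + G*o) + 11 = 265/24 + G*o)
s = 2420 (s = 7 - 1*(-2413) = 7 + 2413 = 2420)
H(22, -3) + s = (265/24 - 3*22) + 2420 = (265/24 - 66) + 2420 = -1319/24 + 2420 = 56761/24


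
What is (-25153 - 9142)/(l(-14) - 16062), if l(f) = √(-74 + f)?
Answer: 275423145/128993966 + 34295*I*√22/128993966 ≈ 2.1352 + 0.001247*I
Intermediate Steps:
(-25153 - 9142)/(l(-14) - 16062) = (-25153 - 9142)/(√(-74 - 14) - 16062) = -34295/(√(-88) - 16062) = -34295/(2*I*√22 - 16062) = -34295/(-16062 + 2*I*√22)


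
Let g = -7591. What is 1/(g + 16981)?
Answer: 1/9390 ≈ 0.00010650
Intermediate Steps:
1/(g + 16981) = 1/(-7591 + 16981) = 1/9390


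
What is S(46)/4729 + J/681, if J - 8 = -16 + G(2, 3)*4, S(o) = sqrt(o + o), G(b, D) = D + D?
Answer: 16/681 + 2*sqrt(23)/4729 ≈ 0.025523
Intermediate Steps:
G(b, D) = 2*D
S(o) = sqrt(2)*sqrt(o) (S(o) = sqrt(2*o) = sqrt(2)*sqrt(o))
J = 16 (J = 8 + (-16 + (2*3)*4) = 8 + (-16 + 6*4) = 8 + (-16 + 24) = 8 + 8 = 16)
S(46)/4729 + J/681 = (sqrt(2)*sqrt(46))/4729 + 16/681 = (2*sqrt(23))*(1/4729) + 16*(1/681) = 2*sqrt(23)/4729 + 16/681 = 16/681 + 2*sqrt(23)/4729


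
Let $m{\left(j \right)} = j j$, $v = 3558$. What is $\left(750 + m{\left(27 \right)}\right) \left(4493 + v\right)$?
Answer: $11907429$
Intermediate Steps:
$m{\left(j \right)} = j^{2}$
$\left(750 + m{\left(27 \right)}\right) \left(4493 + v\right) = \left(750 + 27^{2}\right) \left(4493 + 3558\right) = \left(750 + 729\right) 8051 = 1479 \cdot 8051 = 11907429$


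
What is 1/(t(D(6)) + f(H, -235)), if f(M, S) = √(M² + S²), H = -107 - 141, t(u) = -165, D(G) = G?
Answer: 165/89504 + √116729/89504 ≈ 0.0056607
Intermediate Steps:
H = -248
1/(t(D(6)) + f(H, -235)) = 1/(-165 + √((-248)² + (-235)²)) = 1/(-165 + √(61504 + 55225)) = 1/(-165 + √116729)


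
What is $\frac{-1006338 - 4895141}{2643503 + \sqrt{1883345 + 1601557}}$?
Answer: $- \frac{15600577440937}{6988104626107} + \frac{5901479 \sqrt{3484902}}{6988104626107} \approx -2.2309$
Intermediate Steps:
$\frac{-1006338 - 4895141}{2643503 + \sqrt{1883345 + 1601557}} = - \frac{5901479}{2643503 + \sqrt{3484902}}$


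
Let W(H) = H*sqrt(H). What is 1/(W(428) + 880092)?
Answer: 220023/193620881428 - 107*sqrt(107)/96810440714 ≈ 1.1249e-6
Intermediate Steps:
W(H) = H**(3/2)
1/(W(428) + 880092) = 1/(428**(3/2) + 880092) = 1/(856*sqrt(107) + 880092) = 1/(880092 + 856*sqrt(107))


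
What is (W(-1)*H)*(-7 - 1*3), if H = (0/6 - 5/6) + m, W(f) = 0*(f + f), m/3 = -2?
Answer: 0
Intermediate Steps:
m = -6 (m = 3*(-2) = -6)
W(f) = 0 (W(f) = 0*(2*f) = 0)
H = -41/6 (H = (0/6 - 5/6) - 6 = (0*(⅙) - 5*⅙) - 6 = (0 - ⅚) - 6 = -⅚ - 6 = -41/6 ≈ -6.8333)
(W(-1)*H)*(-7 - 1*3) = (0*(-41/6))*(-7 - 1*3) = 0*(-7 - 3) = 0*(-10) = 0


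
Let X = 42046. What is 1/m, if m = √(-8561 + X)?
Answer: √33485/33485 ≈ 0.0054648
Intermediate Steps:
m = √33485 (m = √(-8561 + 42046) = √33485 ≈ 182.99)
1/m = 1/(√33485) = √33485/33485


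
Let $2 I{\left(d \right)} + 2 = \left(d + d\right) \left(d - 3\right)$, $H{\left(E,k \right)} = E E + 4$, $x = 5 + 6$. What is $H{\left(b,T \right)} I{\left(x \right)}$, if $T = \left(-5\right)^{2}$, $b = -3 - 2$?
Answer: $2523$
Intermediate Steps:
$b = -5$
$T = 25$
$x = 11$
$H{\left(E,k \right)} = 4 + E^{2}$ ($H{\left(E,k \right)} = E^{2} + 4 = 4 + E^{2}$)
$I{\left(d \right)} = -1 + d \left(-3 + d\right)$ ($I{\left(d \right)} = -1 + \frac{\left(d + d\right) \left(d - 3\right)}{2} = -1 + \frac{2 d \left(-3 + d\right)}{2} = -1 + d \left(-3 + d\right)$)
$H{\left(b,T \right)} I{\left(x \right)} = \left(4 + \left(-5\right)^{2}\right) \left(-1 + 11^{2} - 33\right) = \left(4 + 25\right) \left(-1 + 121 - 33\right) = 29 \cdot 87 = 2523$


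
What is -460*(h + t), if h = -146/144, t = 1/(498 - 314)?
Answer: 4175/9 ≈ 463.89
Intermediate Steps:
t = 1/184 ≈ 0.0054348
h = -73/72 (h = -146*1/144 = -73/72 ≈ -1.0139)
-460*(h + t) = -460*(-73/72 + 1/184) = -460*(-835/828) = 4175/9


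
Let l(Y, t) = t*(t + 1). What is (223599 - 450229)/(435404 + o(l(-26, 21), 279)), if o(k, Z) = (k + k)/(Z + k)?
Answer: -27988805/53772548 ≈ -0.52050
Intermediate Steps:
l(Y, t) = t*(1 + t)
o(k, Z) = 2*k/(Z + k) (o(k, Z) = (2*k)/(Z + k) = 2*k/(Z + k))
(223599 - 450229)/(435404 + o(l(-26, 21), 279)) = (223599 - 450229)/(435404 + 2*(21*(1 + 21))/(279 + 21*(1 + 21))) = -226630/(435404 + 2*(21*22)/(279 + 21*22)) = -226630/(435404 + 2*462/(279 + 462)) = -226630/(435404 + 2*462/741) = -226630/(435404 + 2*462*(1/741)) = -226630/(435404 + 308/247) = -226630/107545096/247 = -226630*247/107545096 = -27988805/53772548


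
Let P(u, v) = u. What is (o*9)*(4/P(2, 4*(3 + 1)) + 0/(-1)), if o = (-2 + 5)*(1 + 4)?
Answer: 270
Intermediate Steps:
o = 15 (o = 3*5 = 15)
(o*9)*(4/P(2, 4*(3 + 1)) + 0/(-1)) = (15*9)*(4/2 + 0/(-1)) = 135*(4*(½) + 0*(-1)) = 135*(2 + 0) = 135*2 = 270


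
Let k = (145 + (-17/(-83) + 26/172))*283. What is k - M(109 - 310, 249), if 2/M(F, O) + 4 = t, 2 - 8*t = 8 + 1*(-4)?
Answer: 4991714965/121346 ≈ 41136.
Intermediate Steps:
t = -¼ (t = ¼ - (8 + 1*(-4))/8 = ¼ - (8 - 4)/8 = ¼ - ⅛*4 = ¼ - ½ = -¼ ≈ -0.25000)
M(F, O) = -8/17 (M(F, O) = 2/(-4 - ¼) = 2/(-17/4) = 2*(-4/17) = -8/17)
k = 293626933/7138 (k = (145 + (-17*(-1/83) + 26*(1/172)))*283 = (145 + (17/83 + 13/86))*283 = (145 + 2541/7138)*283 = (1037551/7138)*283 = 293626933/7138 ≈ 41136.)
k - M(109 - 310, 249) = 293626933/7138 - 1*(-8/17) = 293626933/7138 + 8/17 = 4991714965/121346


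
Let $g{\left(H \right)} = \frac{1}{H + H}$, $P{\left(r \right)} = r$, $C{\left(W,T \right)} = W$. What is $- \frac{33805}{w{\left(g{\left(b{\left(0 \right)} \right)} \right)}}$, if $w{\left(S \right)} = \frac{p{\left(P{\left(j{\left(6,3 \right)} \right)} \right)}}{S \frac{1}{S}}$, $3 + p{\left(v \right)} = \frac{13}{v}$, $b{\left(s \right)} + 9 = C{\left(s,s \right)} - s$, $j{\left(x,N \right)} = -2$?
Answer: $\frac{67610}{19} \approx 3558.4$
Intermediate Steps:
$b{\left(s \right)} = -9$ ($b{\left(s \right)} = -9 + \left(s - s\right) = -9 + 0 = -9$)
$p{\left(v \right)} = -3 + \frac{13}{v}$
$g{\left(H \right)} = \frac{1}{2 H}$
$w{\left(S \right)} = - \frac{19}{2}$ ($w{\left(S \right)} = \frac{-3 + \frac{13}{-2}}{S \frac{1}{S}} = \frac{-3 + 13 \left(- \frac{1}{2}\right)}{1} = \left(-3 - \frac{13}{2}\right) 1 = \left(- \frac{19}{2}\right) 1 = - \frac{19}{2}$)
$- \frac{33805}{w{\left(g{\left(b{\left(0 \right)} \right)} \right)}} = - \frac{33805}{- \frac{19}{2}} = \left(-33805\right) \left(- \frac{2}{19}\right) = \frac{67610}{19}$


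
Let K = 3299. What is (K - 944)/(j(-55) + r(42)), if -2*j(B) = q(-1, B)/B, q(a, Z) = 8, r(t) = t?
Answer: 129525/2314 ≈ 55.974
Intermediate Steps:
j(B) = -4/B
(K - 944)/(j(-55) + r(42)) = (3299 - 944)/(-4/(-55) + 42) = 2355/(-4*(-1/55) + 42) = 2355/(4/55 + 42) = 2355/(2314/55) = 2355*(55/2314) = 129525/2314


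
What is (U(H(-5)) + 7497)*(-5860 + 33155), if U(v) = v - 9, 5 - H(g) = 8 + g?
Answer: 204439550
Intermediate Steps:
H(g) = -3 - g (H(g) = 5 - (8 + g) = 5 + (-8 - g) = -3 - g)
U(v) = -9 + v
(U(H(-5)) + 7497)*(-5860 + 33155) = ((-9 + (-3 - 1*(-5))) + 7497)*(-5860 + 33155) = ((-9 + (-3 + 5)) + 7497)*27295 = ((-9 + 2) + 7497)*27295 = (-7 + 7497)*27295 = 7490*27295 = 204439550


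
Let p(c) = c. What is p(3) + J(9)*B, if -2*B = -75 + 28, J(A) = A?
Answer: 429/2 ≈ 214.50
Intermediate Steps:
B = 47/2 (B = -(-75 + 28)/2 = -1/2*(-47) = 47/2 ≈ 23.500)
p(3) + J(9)*B = 3 + 9*(47/2) = 3 + 423/2 = 429/2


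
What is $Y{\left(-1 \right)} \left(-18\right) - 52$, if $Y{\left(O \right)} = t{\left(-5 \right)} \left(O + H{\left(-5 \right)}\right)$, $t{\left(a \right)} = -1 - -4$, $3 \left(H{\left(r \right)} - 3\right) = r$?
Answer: $-70$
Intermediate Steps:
$H{\left(r \right)} = 3 + \frac{r}{3}$
$t{\left(a \right)} = 3$ ($t{\left(a \right)} = -1 + 4 = 3$)
$Y{\left(O \right)} = 4 + 3 O$ ($Y{\left(O \right)} = 3 \left(O + \left(3 + \frac{1}{3} \left(-5\right)\right)\right) = 3 \left(O + \left(3 - \frac{5}{3}\right)\right) = 3 \left(O + \frac{4}{3}\right) = 3 \left(\frac{4}{3} + O\right) = 4 + 3 O$)
$Y{\left(-1 \right)} \left(-18\right) - 52 = \left(4 + 3 \left(-1\right)\right) \left(-18\right) - 52 = \left(4 - 3\right) \left(-18\right) - 52 = 1 \left(-18\right) - 52 = -18 - 52 = -70$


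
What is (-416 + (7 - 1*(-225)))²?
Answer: 33856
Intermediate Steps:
(-416 + (7 - 1*(-225)))² = (-416 + (7 + 225))² = (-416 + 232)² = (-184)² = 33856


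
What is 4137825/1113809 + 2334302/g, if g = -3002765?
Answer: 9824949509807/3344506681885 ≈ 2.9376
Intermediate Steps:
4137825/1113809 + 2334302/g = 4137825/1113809 + 2334302/(-3002765) = 4137825*(1/1113809) + 2334302*(-1/3002765) = 4137825/1113809 - 2334302/3002765 = 9824949509807/3344506681885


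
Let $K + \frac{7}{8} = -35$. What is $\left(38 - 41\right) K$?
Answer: $\frac{861}{8} \approx 107.63$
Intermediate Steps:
$K = - \frac{287}{8}$ ($K = - \frac{7}{8} - 35 = - \frac{287}{8} \approx -35.875$)
$\left(38 - 41\right) K = \left(38 - 41\right) \left(- \frac{287}{8}\right) = \left(-3\right) \left(- \frac{287}{8}\right) = \frac{861}{8}$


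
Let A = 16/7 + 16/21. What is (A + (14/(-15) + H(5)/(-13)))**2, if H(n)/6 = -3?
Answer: 2534464/207025 ≈ 12.242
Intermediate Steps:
H(n) = -18 (H(n) = 6*(-3) = -18)
A = 64/21 (A = 16*(1/7) + 16*(1/21) = 16/7 + 16/21 = 64/21 ≈ 3.0476)
(A + (14/(-15) + H(5)/(-13)))**2 = (64/21 + (14/(-15) - 18/(-13)))**2 = (64/21 + (14*(-1/15) - 18*(-1/13)))**2 = (64/21 + (-14/15 + 18/13))**2 = (64/21 + 88/195)**2 = (1592/455)**2 = 2534464/207025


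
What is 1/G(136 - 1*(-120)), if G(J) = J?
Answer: 1/256 ≈ 0.0039063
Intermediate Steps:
1/G(136 - 1*(-120)) = 1/(136 - 1*(-120)) = 1/(136 + 120) = 1/256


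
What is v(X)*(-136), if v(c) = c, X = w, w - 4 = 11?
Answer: -2040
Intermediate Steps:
w = 15 (w = 4 + 11 = 15)
X = 15
v(X)*(-136) = 15*(-136) = -2040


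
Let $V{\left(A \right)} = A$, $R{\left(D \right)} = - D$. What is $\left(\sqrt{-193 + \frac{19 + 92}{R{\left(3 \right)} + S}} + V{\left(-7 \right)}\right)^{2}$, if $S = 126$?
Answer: $\frac{\left(287 - 2 i \sqrt{80729}\right)^{2}}{1681} \approx -143.1 - 194.04 i$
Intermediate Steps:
$\left(\sqrt{-193 + \frac{19 + 92}{R{\left(3 \right)} + S}} + V{\left(-7 \right)}\right)^{2} = \left(\sqrt{-193 + \frac{19 + 92}{\left(-1\right) 3 + 126}} - 7\right)^{2} = \left(\sqrt{-193 + \frac{111}{-3 + 126}} - 7\right)^{2} = \left(\sqrt{-193 + \frac{111}{123}} - 7\right)^{2} = \left(\sqrt{-193 + 111 \cdot \frac{1}{123}} - 7\right)^{2} = \left(\sqrt{-193 + \frac{37}{41}} - 7\right)^{2} = \left(\sqrt{- \frac{7876}{41}} - 7\right)^{2} = \left(\frac{2 i \sqrt{80729}}{41} - 7\right)^{2} = \left(-7 + \frac{2 i \sqrt{80729}}{41}\right)^{2}$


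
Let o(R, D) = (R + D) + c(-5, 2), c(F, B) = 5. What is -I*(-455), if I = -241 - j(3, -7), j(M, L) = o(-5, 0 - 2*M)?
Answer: -106925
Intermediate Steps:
o(R, D) = 5 + D + R (o(R, D) = (R + D) + 5 = (D + R) + 5 = 5 + D + R)
j(M, L) = -2*M (j(M, L) = 5 + (0 - 2*M) - 5 = 5 - 2*M - 5 = -2*M)
I = -235 (I = -241 - (-2)*3 = -241 - 1*(-6) = -241 + 6 = -235)
-I*(-455) = -(-235)*(-455) = -1*106925 = -106925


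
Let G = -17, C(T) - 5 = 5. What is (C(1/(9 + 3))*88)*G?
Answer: -14960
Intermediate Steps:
C(T) = 10 (C(T) = 5 + 5 = 10)
(C(1/(9 + 3))*88)*G = (10*88)*(-17) = 880*(-17) = -14960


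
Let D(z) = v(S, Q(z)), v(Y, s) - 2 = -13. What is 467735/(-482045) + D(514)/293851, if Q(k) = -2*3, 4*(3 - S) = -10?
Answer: -27489939996/28329881059 ≈ -0.97035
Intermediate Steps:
S = 11/2 (S = 3 - ¼*(-10) = 3 + 5/2 = 11/2 ≈ 5.5000)
Q(k) = -6
v(Y, s) = -11 (v(Y, s) = 2 - 13 = -11)
D(z) = -11
467735/(-482045) + D(514)/293851 = 467735/(-482045) - 11/293851 = 467735*(-1/482045) - 11*1/293851 = -93547/96409 - 11/293851 = -27489939996/28329881059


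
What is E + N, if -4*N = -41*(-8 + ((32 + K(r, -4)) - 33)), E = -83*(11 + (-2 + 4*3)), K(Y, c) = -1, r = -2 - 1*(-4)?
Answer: -3691/2 ≈ -1845.5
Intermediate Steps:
r = 2 (r = -2 + 4 = 2)
E = -1743 (E = -83*(11 + (-2 + 12)) = -83*(11 + 10) = -83*21 = -1743)
N = -205/2 (N = -(-41)*(-8 + ((32 - 1) - 33))/4 = -(-41)*(-8 + (31 - 33))/4 = -(-41)*(-8 - 2)/4 = -(-41)*(-10)/4 = -1/4*410 = -205/2 ≈ -102.50)
E + N = -1743 - 205/2 = -3691/2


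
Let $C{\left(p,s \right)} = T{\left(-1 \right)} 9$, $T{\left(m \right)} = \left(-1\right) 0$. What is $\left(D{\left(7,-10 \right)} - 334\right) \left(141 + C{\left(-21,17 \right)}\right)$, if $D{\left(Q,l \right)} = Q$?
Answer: $-46107$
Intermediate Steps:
$T{\left(m \right)} = 0$
$C{\left(p,s \right)} = 0$ ($C{\left(p,s \right)} = 0 \cdot 9 = 0$)
$\left(D{\left(7,-10 \right)} - 334\right) \left(141 + C{\left(-21,17 \right)}\right) = \left(7 - 334\right) \left(141 + 0\right) = \left(-327\right) 141 = -46107$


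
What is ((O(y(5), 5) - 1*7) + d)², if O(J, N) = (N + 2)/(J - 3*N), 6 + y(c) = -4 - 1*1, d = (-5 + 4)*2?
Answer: 58081/676 ≈ 85.919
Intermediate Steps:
d = -2 (d = -1*2 = -2)
y(c) = -11 (y(c) = -6 + (-4 - 1*1) = -6 + (-4 - 1) = -6 - 5 = -11)
O(J, N) = (2 + N)/(J - 3*N)
((O(y(5), 5) - 1*7) + d)² = (((2 + 5)/(-11 - 3*5) - 1*7) - 2)² = ((7/(-11 - 15) - 7) - 2)² = ((7/(-26) - 7) - 2)² = ((-1/26*7 - 7) - 2)² = ((-7/26 - 7) - 2)² = (-189/26 - 2)² = (-241/26)² = 58081/676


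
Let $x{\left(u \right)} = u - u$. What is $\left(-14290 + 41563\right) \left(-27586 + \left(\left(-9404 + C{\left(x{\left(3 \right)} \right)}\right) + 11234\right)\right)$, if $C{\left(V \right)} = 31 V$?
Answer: $-702443388$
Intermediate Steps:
$x{\left(u \right)} = 0$
$\left(-14290 + 41563\right) \left(-27586 + \left(\left(-9404 + C{\left(x{\left(3 \right)} \right)}\right) + 11234\right)\right) = \left(-14290 + 41563\right) \left(-27586 + \left(\left(-9404 + 31 \cdot 0\right) + 11234\right)\right) = 27273 \left(-27586 + \left(\left(-9404 + 0\right) + 11234\right)\right) = 27273 \left(-27586 + \left(-9404 + 11234\right)\right) = 27273 \left(-27586 + 1830\right) = 27273 \left(-25756\right) = -702443388$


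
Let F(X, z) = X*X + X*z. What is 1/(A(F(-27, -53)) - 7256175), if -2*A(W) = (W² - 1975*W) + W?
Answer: -1/7457055 ≈ -1.3410e-7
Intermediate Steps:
F(X, z) = X² + X*z
A(W) = 987*W - W²/2 (A(W) = -((W² - 1975*W) + W)/2 = -(W² - 1974*W)/2 = 987*W - W²/2)
1/(A(F(-27, -53)) - 7256175) = 1/((-27*(-27 - 53))*(1974 - (-27)*(-27 - 53))/2 - 7256175) = 1/((-27*(-80))*(1974 - (-27)*(-80))/2 - 7256175) = 1/((½)*2160*(1974 - 1*2160) - 7256175) = 1/((½)*2160*(1974 - 2160) - 7256175) = 1/((½)*2160*(-186) - 7256175) = 1/(-200880 - 7256175) = 1/(-7457055) = -1/7457055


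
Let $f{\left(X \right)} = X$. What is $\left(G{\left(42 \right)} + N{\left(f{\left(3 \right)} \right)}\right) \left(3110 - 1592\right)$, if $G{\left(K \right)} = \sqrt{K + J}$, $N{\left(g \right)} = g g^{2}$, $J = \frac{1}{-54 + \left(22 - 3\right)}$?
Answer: $40986 + \frac{1518 \sqrt{51415}}{35} \approx 50820.0$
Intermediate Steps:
$J = - \frac{1}{35}$ ($J = \frac{1}{-54 + \left(22 - 3\right)} = \frac{1}{-54 + 19} = \frac{1}{-35} = - \frac{1}{35} \approx -0.028571$)
$N{\left(g \right)} = g^{3}$
$G{\left(K \right)} = \sqrt{- \frac{1}{35} + K}$ ($G{\left(K \right)} = \sqrt{K - \frac{1}{35}} = \sqrt{- \frac{1}{35} + K}$)
$\left(G{\left(42 \right)} + N{\left(f{\left(3 \right)} \right)}\right) \left(3110 - 1592\right) = \left(\frac{\sqrt{-35 + 1225 \cdot 42}}{35} + 3^{3}\right) \left(3110 - 1592\right) = \left(\frac{\sqrt{-35 + 51450}}{35} + 27\right) 1518 = \left(\frac{\sqrt{51415}}{35} + 27\right) 1518 = \left(27 + \frac{\sqrt{51415}}{35}\right) 1518 = 40986 + \frac{1518 \sqrt{51415}}{35}$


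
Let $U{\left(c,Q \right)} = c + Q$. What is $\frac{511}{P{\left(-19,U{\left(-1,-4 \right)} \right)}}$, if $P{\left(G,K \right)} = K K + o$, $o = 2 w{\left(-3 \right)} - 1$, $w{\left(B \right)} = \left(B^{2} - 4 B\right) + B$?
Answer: $\frac{511}{60} \approx 8.5167$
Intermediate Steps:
$w{\left(B \right)} = B^{2} - 3 B$
$U{\left(c,Q \right)} = Q + c$
$o = 35$ ($o = 2 \left(- 3 \left(-3 - 3\right)\right) - 1 = 2 \left(\left(-3\right) \left(-6\right)\right) - 1 = 2 \cdot 18 - 1 = 36 - 1 = 35$)
$P{\left(G,K \right)} = 35 + K^{2}$ ($P{\left(G,K \right)} = K K + 35 = K^{2} + 35 = 35 + K^{2}$)
$\frac{511}{P{\left(-19,U{\left(-1,-4 \right)} \right)}} = \frac{511}{35 + \left(-4 - 1\right)^{2}} = \frac{511}{35 + \left(-5\right)^{2}} = \frac{511}{35 + 25} = \frac{511}{60}$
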